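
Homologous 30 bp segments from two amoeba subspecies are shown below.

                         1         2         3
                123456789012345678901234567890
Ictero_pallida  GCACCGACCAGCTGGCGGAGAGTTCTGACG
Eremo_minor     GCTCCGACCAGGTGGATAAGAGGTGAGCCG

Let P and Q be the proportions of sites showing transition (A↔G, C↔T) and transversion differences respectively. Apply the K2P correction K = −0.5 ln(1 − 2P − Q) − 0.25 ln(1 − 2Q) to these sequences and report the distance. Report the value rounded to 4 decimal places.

Mismatches occur at site 3 (A↔T, transversion), site 12 (C↔G, transversion), site 16 (C↔A, transversion), site 17 (G↔T, transversion), site 18 (G↔A, transition), site 23 (T↔G, transversion), site 25 (C↔G, transversion), site 26 (T↔A, transversion), site 28 (A↔C, transversion).
Of the 9 differences, 1 transition and 8 transversions over 30 sites: P = 1/30 = 0.033333, Q = 8/30 = 0.266667.
d = −0.5·ln(0.666667) − 0.25·ln(0.466666) = −0.5·(-0.405465) − 0.25·(-0.762141) = 0.3933.

0.3933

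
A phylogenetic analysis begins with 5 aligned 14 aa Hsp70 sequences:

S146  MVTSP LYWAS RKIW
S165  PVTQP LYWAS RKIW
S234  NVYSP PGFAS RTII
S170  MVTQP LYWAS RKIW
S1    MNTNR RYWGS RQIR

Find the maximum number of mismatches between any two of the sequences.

Pairwise Hamming distances:
  S146 vs S165: 2
  S146 vs S234: 7
  S146 vs S170: 1
  S146 vs S1: 7
  S165 vs S234: 8
  S165 vs S170: 1
  S165 vs S1: 8
  S234 vs S170: 8
  S234 vs S1: 11
  S170 vs S1: 7
The largest is 11, between S234 and S1.

11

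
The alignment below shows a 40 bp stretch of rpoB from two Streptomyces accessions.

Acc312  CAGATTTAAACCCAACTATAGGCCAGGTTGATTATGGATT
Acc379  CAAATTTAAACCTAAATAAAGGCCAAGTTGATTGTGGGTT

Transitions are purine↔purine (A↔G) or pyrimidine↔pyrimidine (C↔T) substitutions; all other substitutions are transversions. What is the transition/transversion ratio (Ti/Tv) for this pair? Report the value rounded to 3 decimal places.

2.500

Mismatches occur at site 3 (G↔A, transition), site 13 (C↔T, transition), site 16 (C↔A, transversion), site 19 (T↔A, transversion), site 26 (G↔A, transition), site 34 (A↔G, transition), site 38 (A↔G, transition).
Of the 7 differences, 5 transitions and 2 transversions, so Ti/Tv = 5/2 = 2.500.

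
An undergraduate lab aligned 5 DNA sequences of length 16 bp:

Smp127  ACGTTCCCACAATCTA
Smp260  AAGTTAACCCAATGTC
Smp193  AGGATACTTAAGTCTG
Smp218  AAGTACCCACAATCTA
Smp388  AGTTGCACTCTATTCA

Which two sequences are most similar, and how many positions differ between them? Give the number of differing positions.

Pairwise Hamming distances:
  Smp127 vs Smp260: 6
  Smp127 vs Smp193: 8
  Smp127 vs Smp218: 2
  Smp127 vs Smp388: 8
  Smp260 vs Smp193: 9
  Smp260 vs Smp218: 6
  Smp260 vs Smp388: 9
  Smp193 vs Smp218: 9
  Smp193 vs Smp388: 12
  Smp218 vs Smp388: 8
The smallest is 2, between Smp127 and Smp218.

2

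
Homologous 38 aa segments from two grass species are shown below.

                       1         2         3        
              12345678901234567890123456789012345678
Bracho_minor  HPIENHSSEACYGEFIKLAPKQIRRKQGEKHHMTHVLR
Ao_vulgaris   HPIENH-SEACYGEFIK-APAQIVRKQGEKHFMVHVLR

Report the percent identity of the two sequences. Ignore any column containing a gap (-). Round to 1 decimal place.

88.9%

Excluding the 2 gap columns leaves 36 comparable sites.
Differing sites — 21:K/A; 24:R/V; 32:H/F; 34:T/V.
32 of the 36 comparable sites match, so the percent identity is 32/36 × 100 = 88.9%.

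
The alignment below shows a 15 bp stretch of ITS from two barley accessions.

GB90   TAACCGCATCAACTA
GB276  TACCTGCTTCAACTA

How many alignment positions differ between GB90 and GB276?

Differing sites — 3:A/C; 5:C/T; 8:A/T.
That gives 3 mismatches out of 15 aligned sites, so the Hamming distance is 3.

3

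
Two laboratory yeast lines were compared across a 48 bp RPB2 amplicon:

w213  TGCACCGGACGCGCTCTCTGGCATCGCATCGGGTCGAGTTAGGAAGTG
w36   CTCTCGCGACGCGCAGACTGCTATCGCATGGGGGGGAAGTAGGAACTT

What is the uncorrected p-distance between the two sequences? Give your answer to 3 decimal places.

0.354

Mismatches occur at site 1 (T→C), site 2 (G→T), site 4 (A→T), site 6 (C→G), site 7 (G→C), site 15 (T→A), site 16 (C→G), site 17 (T→A), site 21 (G→C), site 22 (C→T), site 30 (C→G), site 34 (T→G), site 35 (C→G), site 38 (G→A), site 39 (T→G), site 46 (G→C), site 48 (G→T).
There are 17 differences over 48 sites, so p = 17/48 = 0.354.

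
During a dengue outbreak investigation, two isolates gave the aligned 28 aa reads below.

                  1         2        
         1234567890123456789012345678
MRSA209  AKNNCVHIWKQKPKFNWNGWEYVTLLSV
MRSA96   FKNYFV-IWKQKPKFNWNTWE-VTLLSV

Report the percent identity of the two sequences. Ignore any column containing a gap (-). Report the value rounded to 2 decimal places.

84.62%

Excluding the 2 gap columns leaves 26 comparable sites.
Differing sites — 1:A/F; 4:N/Y; 5:C/F; 19:G/T.
22 of the 26 comparable sites match, so the percent identity is 22/26 × 100 = 84.62%.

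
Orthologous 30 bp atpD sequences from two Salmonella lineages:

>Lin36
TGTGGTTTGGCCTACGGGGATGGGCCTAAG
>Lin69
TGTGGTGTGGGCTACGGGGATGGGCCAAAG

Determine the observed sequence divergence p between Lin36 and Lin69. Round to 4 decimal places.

0.1000

The sequences differ at positions 7 (T/G), 11 (C/G), 27 (T/A).
There are 3 differences over 30 sites, so p = 3/30 = 0.1000.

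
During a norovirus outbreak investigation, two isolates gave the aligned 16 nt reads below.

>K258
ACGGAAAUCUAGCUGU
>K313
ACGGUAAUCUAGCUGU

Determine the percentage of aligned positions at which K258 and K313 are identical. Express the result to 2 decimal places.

93.75%

The sequences differ at position 5 (A/U).
15 of the 16 sites match, so the percent identity is 15/16 × 100 = 93.75%.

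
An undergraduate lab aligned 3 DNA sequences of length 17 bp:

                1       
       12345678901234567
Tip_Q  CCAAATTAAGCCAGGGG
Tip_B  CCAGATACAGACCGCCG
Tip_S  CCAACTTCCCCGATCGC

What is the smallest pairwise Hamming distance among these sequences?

Pairwise Hamming distances:
  Tip_Q vs Tip_B: 7
  Tip_Q vs Tip_S: 8
  Tip_B vs Tip_S: 11
The smallest is 7, between Tip_Q and Tip_B.

7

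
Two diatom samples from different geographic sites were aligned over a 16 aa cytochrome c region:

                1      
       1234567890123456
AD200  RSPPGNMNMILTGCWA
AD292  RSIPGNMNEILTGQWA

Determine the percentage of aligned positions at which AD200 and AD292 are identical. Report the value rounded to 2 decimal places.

Differing sites — 3:P/I; 9:M/E; 14:C/Q.
13 of the 16 sites match, so the percent identity is 13/16 × 100 = 81.25%.

81.25%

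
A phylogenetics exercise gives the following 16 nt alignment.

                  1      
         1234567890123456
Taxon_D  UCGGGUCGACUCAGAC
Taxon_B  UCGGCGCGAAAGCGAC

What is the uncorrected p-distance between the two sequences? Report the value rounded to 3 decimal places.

0.375

Differing sites — 5:G/C; 6:U/G; 10:C/A; 11:U/A; 12:C/G; 13:A/C.
There are 6 differences over 16 sites, so p = 6/16 = 0.375.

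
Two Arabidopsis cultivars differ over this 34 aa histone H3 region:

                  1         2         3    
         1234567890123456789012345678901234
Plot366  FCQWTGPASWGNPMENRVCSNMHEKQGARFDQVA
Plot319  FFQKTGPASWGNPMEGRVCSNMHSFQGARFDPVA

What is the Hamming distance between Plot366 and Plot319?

6

Mismatches occur at site 2 (C→F), site 4 (W→K), site 16 (N→G), site 24 (E→S), site 25 (K→F), site 32 (Q→P).
That gives 6 mismatches out of 34 aligned sites, so the Hamming distance is 6.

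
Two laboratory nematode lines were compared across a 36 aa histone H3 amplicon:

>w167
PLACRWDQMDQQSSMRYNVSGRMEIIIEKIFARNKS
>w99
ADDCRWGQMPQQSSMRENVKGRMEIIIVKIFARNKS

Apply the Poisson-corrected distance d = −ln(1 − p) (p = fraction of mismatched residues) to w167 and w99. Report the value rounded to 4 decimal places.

0.2513

Differing sites — 1:P/A; 2:L/D; 3:A/D; 7:D/G; 10:D/P; 17:Y/E; 20:S/K; 28:E/V.
p = 8/36 = 0.222222.
d = −ln(1 − 0.222222) = −ln(0.777778) = 0.2513.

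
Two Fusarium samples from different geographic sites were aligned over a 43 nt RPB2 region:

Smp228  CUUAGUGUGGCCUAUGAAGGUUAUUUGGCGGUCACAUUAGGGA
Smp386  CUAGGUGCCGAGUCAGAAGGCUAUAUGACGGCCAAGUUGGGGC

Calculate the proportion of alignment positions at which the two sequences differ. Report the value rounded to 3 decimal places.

0.372

The sequences differ at positions 3 (U/A), 4 (A/G), 8 (U/C), 9 (G/C), 11 (C/A), 12 (C/G), 14 (A/C), 15 (U/A), 21 (U/C), 25 (U/A), 28 (G/A), 32 (U/C), 35 (C/A), 36 (A/G), 39 (A/G), 43 (A/C).
There are 16 differences over 43 sites, so p = 16/43 = 0.372.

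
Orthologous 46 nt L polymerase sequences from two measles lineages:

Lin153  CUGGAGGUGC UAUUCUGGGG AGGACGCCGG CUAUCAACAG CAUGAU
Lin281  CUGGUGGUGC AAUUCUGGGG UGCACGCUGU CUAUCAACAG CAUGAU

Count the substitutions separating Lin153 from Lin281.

Mismatches occur at site 5 (A→U), site 11 (U→A), site 21 (A→U), site 23 (G→C), site 28 (C→U), site 30 (G→U).
That gives 6 mismatches out of 46 aligned sites, so the Hamming distance is 6.

6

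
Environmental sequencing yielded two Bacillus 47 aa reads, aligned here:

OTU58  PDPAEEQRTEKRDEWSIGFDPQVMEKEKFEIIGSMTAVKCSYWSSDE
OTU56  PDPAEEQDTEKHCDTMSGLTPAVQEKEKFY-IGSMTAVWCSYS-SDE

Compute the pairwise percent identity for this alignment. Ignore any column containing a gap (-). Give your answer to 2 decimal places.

68.89%

Excluding the 2 gap columns leaves 45 comparable sites.
Differing sites — 8:R/D; 12:R/H; 13:D/C; 14:E/D; 15:W/T; 16:S/M; 17:I/S; 19:F/L; 20:D/T; 22:Q/A; 24:M/Q; 30:E/Y; 39:K/W; 43:W/S.
31 of the 45 comparable sites match, so the percent identity is 31/45 × 100 = 68.89%.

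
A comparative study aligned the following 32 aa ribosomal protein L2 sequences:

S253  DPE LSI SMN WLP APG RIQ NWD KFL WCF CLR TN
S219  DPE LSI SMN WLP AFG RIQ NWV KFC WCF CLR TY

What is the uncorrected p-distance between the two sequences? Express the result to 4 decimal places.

0.1250

Mismatches occur at site 14 (P→F), site 21 (D→V), site 24 (L→C), site 32 (N→Y).
There are 4 differences over 32 sites, so p = 4/32 = 0.1250.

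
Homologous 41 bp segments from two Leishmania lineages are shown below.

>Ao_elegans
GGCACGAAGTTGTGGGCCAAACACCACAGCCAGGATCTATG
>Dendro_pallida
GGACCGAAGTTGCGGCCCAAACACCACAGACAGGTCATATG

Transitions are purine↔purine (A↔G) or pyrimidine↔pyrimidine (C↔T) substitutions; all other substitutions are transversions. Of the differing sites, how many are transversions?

6

The sequences differ at positions 3 (C/A, transversion), 4 (A/C, transversion), 13 (T/C, transition), 16 (G/C, transversion), 30 (C/A, transversion), 35 (A/T, transversion), 36 (T/C, transition), 37 (C/A, transversion).
Of the 8 differences, 2 transitions and 6 transversions, so the answer is 6.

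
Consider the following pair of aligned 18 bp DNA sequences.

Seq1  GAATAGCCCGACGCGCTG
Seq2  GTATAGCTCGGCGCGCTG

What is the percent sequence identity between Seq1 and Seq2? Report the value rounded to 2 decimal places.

83.33%

Differing sites — 2:A/T; 8:C/T; 11:A/G.
15 of the 18 sites match, so the percent identity is 15/18 × 100 = 83.33%.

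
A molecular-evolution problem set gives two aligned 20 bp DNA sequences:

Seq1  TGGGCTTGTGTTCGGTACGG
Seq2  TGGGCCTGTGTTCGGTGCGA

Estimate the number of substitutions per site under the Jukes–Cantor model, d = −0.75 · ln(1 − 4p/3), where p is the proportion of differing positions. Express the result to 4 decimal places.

Mismatches occur at site 6 (T↔C), site 17 (A↔G), site 20 (G↔A).
p = 3/20 = 0.150000.
d = −0.75 · ln(1 − (4/3)·0.150000) = −0.75 · ln(0.800000) = −0.75 · (-0.223144) = 0.1674.

0.1674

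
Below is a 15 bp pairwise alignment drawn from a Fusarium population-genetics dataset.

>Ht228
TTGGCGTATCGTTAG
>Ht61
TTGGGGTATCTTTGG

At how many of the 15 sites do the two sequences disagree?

3

The sequences differ at positions 5 (C/G), 11 (G/T), 14 (A/G).
That gives 3 mismatches out of 15 aligned sites, so the Hamming distance is 3.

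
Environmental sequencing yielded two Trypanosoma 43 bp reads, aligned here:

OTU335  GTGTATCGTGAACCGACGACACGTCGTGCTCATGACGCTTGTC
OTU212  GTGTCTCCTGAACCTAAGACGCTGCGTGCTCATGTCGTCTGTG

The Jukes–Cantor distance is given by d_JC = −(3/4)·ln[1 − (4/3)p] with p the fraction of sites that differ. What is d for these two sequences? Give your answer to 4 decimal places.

Mismatches occur at site 5 (A/C), site 8 (G/C), site 15 (G/T), site 17 (C/A), site 21 (A/G), site 23 (G/T), site 24 (T/G), site 35 (A/T), site 38 (C/T), site 39 (T/C), site 43 (C/G).
p = 11/43 = 0.255814.
d = −0.75 · ln(1 − (4/3)·0.255814) = −0.75 · ln(0.658915) = −0.75 · (-0.417161) = 0.3129.

0.3129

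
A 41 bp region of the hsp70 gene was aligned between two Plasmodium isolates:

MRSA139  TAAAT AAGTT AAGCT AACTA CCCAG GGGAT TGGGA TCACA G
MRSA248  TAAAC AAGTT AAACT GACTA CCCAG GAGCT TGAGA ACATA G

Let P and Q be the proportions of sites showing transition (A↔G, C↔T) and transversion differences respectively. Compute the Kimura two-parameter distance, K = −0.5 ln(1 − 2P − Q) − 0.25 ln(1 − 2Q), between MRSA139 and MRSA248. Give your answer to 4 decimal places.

The sequences differ at positions 5 (T/C, transition), 13 (G/A, transition), 16 (A/G, transition), 27 (G/A, transition), 29 (A/C, transversion), 33 (G/A, transition), 36 (T/A, transversion), 39 (C/T, transition).
Of the 8 differences, 6 transitions and 2 transversions over 41 sites: P = 6/41 = 0.146341, Q = 2/41 = 0.048780.
d = −0.5·ln(0.658538) − 0.25·ln(0.902440) = −0.5·(-0.417733) − 0.25·(-0.102653) = 0.2345.

0.2345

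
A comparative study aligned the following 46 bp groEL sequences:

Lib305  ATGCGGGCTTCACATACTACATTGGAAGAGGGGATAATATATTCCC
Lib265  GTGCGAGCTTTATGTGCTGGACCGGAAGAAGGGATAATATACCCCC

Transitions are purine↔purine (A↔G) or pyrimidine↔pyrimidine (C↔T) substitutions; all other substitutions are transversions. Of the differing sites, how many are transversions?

Differing sites — 1:A/G (Ti); 6:G/A (Ti); 11:C/T (Ti); 13:C/T (Ti); 14:A/G (Ti); 16:A/G (Ti); 19:A/G (Ti); 20:C/G (Tv); 22:T/C (Ti); 23:T/C (Ti); 30:G/A (Ti); 42:T/C (Ti); 43:T/C (Ti).
Of the 13 differences, 12 transitions and 1 transversion, so the answer is 1.

1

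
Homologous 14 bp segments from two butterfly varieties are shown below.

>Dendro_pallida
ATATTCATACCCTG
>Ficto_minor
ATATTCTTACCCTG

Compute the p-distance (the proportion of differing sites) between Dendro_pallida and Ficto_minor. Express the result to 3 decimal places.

0.071

The sequences differ at position 7 (A/T).
There are 1 differences over 14 sites, so p = 1/14 = 0.071.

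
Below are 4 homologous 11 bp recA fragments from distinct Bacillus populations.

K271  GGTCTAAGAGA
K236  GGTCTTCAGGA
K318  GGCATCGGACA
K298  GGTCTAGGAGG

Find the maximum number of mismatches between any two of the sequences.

7

Pairwise Hamming distances:
  K271 vs K236: 4
  K271 vs K318: 5
  K271 vs K298: 2
  K236 vs K318: 7
  K236 vs K298: 5
  K318 vs K298: 5
The largest is 7, between K236 and K318.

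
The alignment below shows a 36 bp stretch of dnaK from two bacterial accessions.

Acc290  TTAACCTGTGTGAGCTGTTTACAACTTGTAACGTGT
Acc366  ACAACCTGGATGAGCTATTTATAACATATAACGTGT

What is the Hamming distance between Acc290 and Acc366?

8

Mismatches occur at site 1 (T/A), site 2 (T/C), site 9 (T/G), site 10 (G/A), site 17 (G/A), site 22 (C/T), site 26 (T/A), site 28 (G/A).
That gives 8 mismatches out of 36 aligned sites, so the Hamming distance is 8.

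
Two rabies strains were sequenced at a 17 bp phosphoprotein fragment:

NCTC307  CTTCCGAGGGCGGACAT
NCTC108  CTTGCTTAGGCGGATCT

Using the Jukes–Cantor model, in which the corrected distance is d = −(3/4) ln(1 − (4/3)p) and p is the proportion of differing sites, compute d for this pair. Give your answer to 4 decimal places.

0.4770

Mismatches occur at site 4 (C/G), site 6 (G/T), site 7 (A/T), site 8 (G/A), site 15 (C/T), site 16 (A/C).
p = 6/17 = 0.352941.
d = −0.75 · ln(1 − (4/3)·0.352941) = −0.75 · ln(0.529412) = −0.75 · (-0.635988) = 0.4770.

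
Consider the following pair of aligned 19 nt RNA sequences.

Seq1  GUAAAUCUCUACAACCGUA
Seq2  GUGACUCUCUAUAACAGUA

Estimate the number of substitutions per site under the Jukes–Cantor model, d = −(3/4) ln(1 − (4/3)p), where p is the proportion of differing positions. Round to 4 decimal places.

Mismatches occur at site 3 (A→G), site 5 (A→C), site 12 (C→U), site 16 (C→A).
p = 4/19 = 0.210526.
d = −0.75 · ln(1 − (4/3)·0.210526) = −0.75 · ln(0.719299) = −0.75 · (-0.329478) = 0.2471.

0.2471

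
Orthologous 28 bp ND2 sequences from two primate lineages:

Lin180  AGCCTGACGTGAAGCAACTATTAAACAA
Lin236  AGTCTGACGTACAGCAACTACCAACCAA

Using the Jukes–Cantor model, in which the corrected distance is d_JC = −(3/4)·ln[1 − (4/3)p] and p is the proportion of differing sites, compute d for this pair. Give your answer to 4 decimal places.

0.2524

Differing sites — 3:C/T; 11:G/A; 12:A/C; 21:T/C; 22:T/C; 25:A/C.
p = 6/28 = 0.214286.
d = −0.75 · ln(1 − (4/3)·0.214286) = −0.75 · ln(0.714285) = −0.75 · (-0.336473) = 0.2524.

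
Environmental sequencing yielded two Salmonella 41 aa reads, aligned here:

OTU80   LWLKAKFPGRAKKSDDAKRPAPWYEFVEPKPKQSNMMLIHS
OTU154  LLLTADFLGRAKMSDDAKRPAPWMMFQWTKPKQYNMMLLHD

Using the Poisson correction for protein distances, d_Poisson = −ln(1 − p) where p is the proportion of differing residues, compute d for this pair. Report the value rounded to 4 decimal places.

Differing sites — 2:W/L; 4:K/T; 6:K/D; 8:P/L; 13:K/M; 24:Y/M; 25:E/M; 27:V/Q; 28:E/W; 29:P/T; 34:S/Y; 39:I/L; 41:S/D.
p = 13/41 = 0.317073.
d = −ln(1 − 0.317073) = −ln(0.682927) = 0.3814.

0.3814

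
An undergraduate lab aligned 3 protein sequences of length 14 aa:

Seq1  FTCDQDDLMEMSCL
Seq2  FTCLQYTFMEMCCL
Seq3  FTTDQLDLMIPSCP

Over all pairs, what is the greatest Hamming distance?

Pairwise Hamming distances:
  Seq1 vs Seq2: 5
  Seq1 vs Seq3: 5
  Seq2 vs Seq3: 9
The largest is 9, between Seq2 and Seq3.

9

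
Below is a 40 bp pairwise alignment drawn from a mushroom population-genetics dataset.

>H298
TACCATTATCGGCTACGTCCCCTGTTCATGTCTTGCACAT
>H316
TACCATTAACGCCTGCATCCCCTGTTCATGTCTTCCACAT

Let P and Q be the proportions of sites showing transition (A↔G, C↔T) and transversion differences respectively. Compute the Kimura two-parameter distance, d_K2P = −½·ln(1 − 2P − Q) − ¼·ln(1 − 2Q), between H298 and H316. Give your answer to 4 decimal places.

0.1368

Mismatches occur at site 9 (T↔A, transversion), site 12 (G↔C, transversion), site 15 (A↔G, transition), site 17 (G↔A, transition), site 35 (G↔C, transversion).
Of the 5 differences, 2 transitions and 3 transversions over 40 sites: P = 2/40 = 0.050000, Q = 3/40 = 0.075000.
d = −0.5·ln(0.825000) − 0.25·ln(0.850000) = −0.5·(-0.192372) − 0.25·(-0.162519) = 0.1368.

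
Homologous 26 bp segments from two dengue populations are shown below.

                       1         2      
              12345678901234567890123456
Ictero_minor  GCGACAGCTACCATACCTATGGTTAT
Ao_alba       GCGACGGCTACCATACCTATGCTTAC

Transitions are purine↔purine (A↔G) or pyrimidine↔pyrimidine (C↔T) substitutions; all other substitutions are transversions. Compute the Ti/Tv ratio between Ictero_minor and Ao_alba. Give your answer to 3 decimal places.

2.000

Differing sites — 6:A/G (Ti); 22:G/C (Tv); 26:T/C (Ti).
Of the 3 differences, 2 transitions and 1 transversion, so Ti/Tv = 2/1 = 2.000.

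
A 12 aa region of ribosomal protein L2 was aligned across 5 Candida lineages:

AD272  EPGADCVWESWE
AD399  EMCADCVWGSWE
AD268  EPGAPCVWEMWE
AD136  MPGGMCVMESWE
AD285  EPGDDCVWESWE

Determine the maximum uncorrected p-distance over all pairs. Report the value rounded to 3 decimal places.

Pairwise Hamming distances:
  AD272 vs AD399: 3
  AD272 vs AD268: 2
  AD272 vs AD136: 4
  AD272 vs AD285: 1
  AD399 vs AD268: 5
  AD399 vs AD136: 7
  AD399 vs AD285: 4
  AD268 vs AD136: 5
  AD268 vs AD285: 3
  AD136 vs AD285: 4
The largest is 7 mismatches, between AD399 and AD136; p = 7/12 = 0.583.

0.583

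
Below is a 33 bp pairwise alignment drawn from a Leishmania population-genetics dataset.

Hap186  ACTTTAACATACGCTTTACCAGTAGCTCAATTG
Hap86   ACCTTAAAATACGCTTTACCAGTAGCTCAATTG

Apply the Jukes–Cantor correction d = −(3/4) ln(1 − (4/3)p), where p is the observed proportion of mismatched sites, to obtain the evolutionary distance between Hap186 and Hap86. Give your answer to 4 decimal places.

0.0632

Mismatches occur at site 3 (T→C), site 8 (C→A).
p = 2/33 = 0.060606.
d = −0.75 · ln(1 − (4/3)·0.060606) = −0.75 · ln(0.919192) = −0.75 · (-0.084260) = 0.0632.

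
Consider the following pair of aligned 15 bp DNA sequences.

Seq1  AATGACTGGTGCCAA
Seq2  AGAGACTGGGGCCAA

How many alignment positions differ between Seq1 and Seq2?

Mismatches occur at site 2 (A/G), site 3 (T/A), site 10 (T/G).
That gives 3 mismatches out of 15 aligned sites, so the Hamming distance is 3.

3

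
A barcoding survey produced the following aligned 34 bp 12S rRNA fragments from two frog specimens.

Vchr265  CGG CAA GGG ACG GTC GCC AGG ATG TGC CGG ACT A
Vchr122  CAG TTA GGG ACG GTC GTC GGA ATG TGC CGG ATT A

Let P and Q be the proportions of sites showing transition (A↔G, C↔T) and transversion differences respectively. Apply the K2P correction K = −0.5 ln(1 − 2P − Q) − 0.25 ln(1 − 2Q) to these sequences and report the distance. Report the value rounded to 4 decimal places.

Differing sites — 2:G/A (Ti); 4:C/T (Ti); 5:A/T (Tv); 17:C/T (Ti); 19:A/G (Ti); 21:G/A (Ti); 32:C/T (Ti).
Of the 7 differences, 6 transitions and 1 transversion over 34 sites: P = 6/34 = 0.176471, Q = 1/34 = 0.029412.
d = −0.5·ln(0.617646) − 0.25·ln(0.941176) = −0.5·(-0.481840) − 0.25·(-0.060625) = 0.2561.

0.2561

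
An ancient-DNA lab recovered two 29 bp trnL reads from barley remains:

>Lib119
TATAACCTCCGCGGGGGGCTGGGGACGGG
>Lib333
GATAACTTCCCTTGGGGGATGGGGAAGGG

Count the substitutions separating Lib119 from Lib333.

The sequences differ at positions 1 (T/G), 7 (C/T), 11 (G/C), 12 (C/T), 13 (G/T), 19 (C/A), 26 (C/A).
That gives 7 mismatches out of 29 aligned sites, so the Hamming distance is 7.

7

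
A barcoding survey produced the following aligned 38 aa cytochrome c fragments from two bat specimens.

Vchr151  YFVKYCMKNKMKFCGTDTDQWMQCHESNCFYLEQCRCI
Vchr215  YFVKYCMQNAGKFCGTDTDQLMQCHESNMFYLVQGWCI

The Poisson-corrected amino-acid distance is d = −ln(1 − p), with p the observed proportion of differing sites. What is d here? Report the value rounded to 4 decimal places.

0.2364

Differing sites — 8:K/Q; 10:K/A; 11:M/G; 21:W/L; 29:C/M; 33:E/V; 35:C/G; 36:R/W.
p = 8/38 = 0.210526.
d = −ln(1 − 0.210526) = −ln(0.789474) = 0.2364.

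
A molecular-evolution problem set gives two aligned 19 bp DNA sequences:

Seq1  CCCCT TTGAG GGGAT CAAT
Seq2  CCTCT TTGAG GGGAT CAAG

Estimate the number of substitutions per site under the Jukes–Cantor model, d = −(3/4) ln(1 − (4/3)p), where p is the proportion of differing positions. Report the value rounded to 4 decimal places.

Mismatches occur at site 3 (C↔T), site 19 (T↔G).
p = 2/19 = 0.105263.
d = −0.75 · ln(1 − (4/3)·0.105263) = −0.75 · ln(0.859649) = −0.75 · (-0.151231) = 0.1134.

0.1134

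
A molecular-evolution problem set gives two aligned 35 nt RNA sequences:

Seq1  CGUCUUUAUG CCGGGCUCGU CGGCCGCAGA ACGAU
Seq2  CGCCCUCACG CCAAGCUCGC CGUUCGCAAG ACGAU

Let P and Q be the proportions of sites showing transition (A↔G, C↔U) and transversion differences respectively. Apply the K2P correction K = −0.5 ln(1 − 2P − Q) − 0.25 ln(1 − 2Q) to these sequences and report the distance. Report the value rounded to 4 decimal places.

Differing sites — 3:U/C (Ti); 5:U/C (Ti); 7:U/C (Ti); 9:U/C (Ti); 13:G/A (Ti); 14:G/A (Ti); 20:U/C (Ti); 23:G/U (Tv); 24:C/U (Ti); 29:G/A (Ti); 30:A/G (Ti).
Of the 11 differences, 10 transitions and 1 transversion over 35 sites: P = 10/35 = 0.285714, Q = 1/35 = 0.028571.
d = −0.5·ln(0.400001) − 0.25·ln(0.942858) = −0.5·(-0.916288) − 0.25·(-0.058840) = 0.4729.

0.4729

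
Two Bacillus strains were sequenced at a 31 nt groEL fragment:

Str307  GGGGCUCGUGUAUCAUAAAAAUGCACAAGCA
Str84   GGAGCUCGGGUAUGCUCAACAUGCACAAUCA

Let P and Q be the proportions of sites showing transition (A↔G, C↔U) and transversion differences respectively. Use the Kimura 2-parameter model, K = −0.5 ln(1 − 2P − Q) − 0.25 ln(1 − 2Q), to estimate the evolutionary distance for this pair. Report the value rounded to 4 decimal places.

Differing sites — 3:G/A (Ti); 9:U/G (Tv); 14:C/G (Tv); 15:A/C (Tv); 17:A/C (Tv); 20:A/C (Tv); 29:G/U (Tv).
Of the 7 differences, 1 transition and 6 transversions over 31 sites: P = 1/31 = 0.032258, Q = 6/31 = 0.193548.
d = −0.5·ln(0.741936) − 0.25·ln(0.612904) = −0.5·(-0.298492) − 0.25·(-0.489547) = 0.2716.

0.2716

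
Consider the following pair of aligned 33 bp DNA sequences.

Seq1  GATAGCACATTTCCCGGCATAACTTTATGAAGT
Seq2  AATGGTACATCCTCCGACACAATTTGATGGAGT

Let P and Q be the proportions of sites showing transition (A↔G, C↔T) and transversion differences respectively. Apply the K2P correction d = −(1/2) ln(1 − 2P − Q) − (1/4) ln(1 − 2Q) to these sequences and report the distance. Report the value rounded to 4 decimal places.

0.5214

Differing sites — 1:G/A (Ti); 4:A/G (Ti); 6:C/T (Ti); 11:T/C (Ti); 12:T/C (Ti); 13:C/T (Ti); 17:G/A (Ti); 20:T/C (Ti); 23:C/T (Ti); 26:T/G (Tv); 30:A/G (Ti).
Of the 11 differences, 10 transitions and 1 transversion over 33 sites: P = 10/33 = 0.303030, Q = 1/33 = 0.030303.
d = −0.5·ln(0.363637) − 0.25·ln(0.939394) = −0.5·(-1.011599) − 0.25·(-0.062520) = 0.5214.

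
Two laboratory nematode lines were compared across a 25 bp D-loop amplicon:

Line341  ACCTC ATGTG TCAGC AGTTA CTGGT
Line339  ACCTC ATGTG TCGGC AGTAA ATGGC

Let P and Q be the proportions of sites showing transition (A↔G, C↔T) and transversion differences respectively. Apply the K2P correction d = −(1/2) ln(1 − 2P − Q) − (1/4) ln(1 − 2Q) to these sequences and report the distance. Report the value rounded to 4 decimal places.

0.1808

Differing sites — 13:A/G (Ti); 19:T/A (Tv); 21:C/A (Tv); 25:T/C (Ti).
Of the 4 differences, 2 transitions and 2 transversions over 25 sites: P = 2/25 = 0.080000, Q = 2/25 = 0.080000.
d = −0.5·ln(0.760000) − 0.25·ln(0.840000) = −0.5·(-0.274437) − 0.25·(-0.174353) = 0.1808.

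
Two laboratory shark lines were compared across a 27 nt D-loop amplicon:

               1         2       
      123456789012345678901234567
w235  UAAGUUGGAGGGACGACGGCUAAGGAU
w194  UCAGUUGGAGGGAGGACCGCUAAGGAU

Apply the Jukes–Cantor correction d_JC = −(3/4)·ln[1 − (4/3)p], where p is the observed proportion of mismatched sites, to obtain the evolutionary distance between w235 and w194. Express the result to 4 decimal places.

The sequences differ at positions 2 (A/C), 14 (C/G), 18 (G/C).
p = 3/27 = 0.111111.
d = −0.75 · ln(1 − (4/3)·0.111111) = −0.75 · ln(0.851852) = −0.75 · (-0.160342) = 0.1203.

0.1203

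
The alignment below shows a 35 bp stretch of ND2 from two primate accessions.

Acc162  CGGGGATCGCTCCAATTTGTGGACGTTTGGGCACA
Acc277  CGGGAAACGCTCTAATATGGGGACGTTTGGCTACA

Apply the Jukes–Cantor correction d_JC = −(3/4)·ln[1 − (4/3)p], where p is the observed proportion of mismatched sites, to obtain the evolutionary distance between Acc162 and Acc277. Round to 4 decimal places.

0.2326

Mismatches occur at site 5 (G/A), site 7 (T/A), site 13 (C/T), site 17 (T/A), site 20 (T/G), site 31 (G/C), site 32 (C/T).
p = 7/35 = 0.200000.
d = −0.75 · ln(1 − (4/3)·0.200000) = −0.75 · ln(0.733333) = −0.75 · (-0.310155) = 0.2326.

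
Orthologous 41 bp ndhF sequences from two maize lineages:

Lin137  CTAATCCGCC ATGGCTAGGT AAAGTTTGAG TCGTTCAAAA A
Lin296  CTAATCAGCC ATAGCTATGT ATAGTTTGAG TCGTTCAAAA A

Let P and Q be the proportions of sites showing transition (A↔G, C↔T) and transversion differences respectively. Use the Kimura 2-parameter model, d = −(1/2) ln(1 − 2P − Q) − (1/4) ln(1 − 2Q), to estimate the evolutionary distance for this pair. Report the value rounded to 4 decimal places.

The sequences differ at positions 7 (C/A, transversion), 13 (G/A, transition), 18 (G/T, transversion), 22 (A/T, transversion).
Of the 4 differences, 1 transition and 3 transversions over 41 sites: P = 1/41 = 0.024390, Q = 3/41 = 0.073171.
d = −0.5·ln(0.878049) − 0.25·ln(0.853658) = −0.5·(-0.130053) − 0.25·(-0.158225) = 0.1046.

0.1046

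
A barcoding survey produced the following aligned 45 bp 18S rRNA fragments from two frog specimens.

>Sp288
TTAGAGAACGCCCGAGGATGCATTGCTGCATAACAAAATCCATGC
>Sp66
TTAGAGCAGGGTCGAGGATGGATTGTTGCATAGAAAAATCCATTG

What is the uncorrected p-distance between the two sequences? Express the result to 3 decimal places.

0.222

Differing sites — 7:A/C; 9:C/G; 11:C/G; 12:C/T; 21:C/G; 26:C/T; 33:A/G; 34:C/A; 44:G/T; 45:C/G.
There are 10 differences over 45 sites, so p = 10/45 = 0.222.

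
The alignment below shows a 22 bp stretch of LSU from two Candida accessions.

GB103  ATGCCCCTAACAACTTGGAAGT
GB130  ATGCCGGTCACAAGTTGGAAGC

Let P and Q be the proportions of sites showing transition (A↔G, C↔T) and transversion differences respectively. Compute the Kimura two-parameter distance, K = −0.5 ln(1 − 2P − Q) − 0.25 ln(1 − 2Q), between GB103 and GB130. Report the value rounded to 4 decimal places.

Differing sites — 6:C/G (Tv); 7:C/G (Tv); 9:A/C (Tv); 14:C/G (Tv); 22:T/C (Ti).
Of the 5 differences, 1 transition and 4 transversions over 22 sites: P = 1/22 = 0.045455, Q = 4/22 = 0.181818.
d = −0.5·ln(0.727272) − 0.25·ln(0.636364) = −0.5·(-0.318455) − 0.25·(-0.451985) = 0.2722.

0.2722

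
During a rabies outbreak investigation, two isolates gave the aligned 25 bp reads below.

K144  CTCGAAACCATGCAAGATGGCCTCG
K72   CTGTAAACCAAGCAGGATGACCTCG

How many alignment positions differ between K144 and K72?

5

Differing sites — 3:C/G; 4:G/T; 11:T/A; 15:A/G; 20:G/A.
That gives 5 mismatches out of 25 aligned sites, so the Hamming distance is 5.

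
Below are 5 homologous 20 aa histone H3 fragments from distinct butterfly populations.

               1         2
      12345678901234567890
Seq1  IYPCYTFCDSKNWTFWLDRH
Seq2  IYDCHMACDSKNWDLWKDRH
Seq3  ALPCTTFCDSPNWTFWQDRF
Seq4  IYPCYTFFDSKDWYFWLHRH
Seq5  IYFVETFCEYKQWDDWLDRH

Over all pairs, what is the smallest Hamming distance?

4

Pairwise Hamming distances:
  Seq1 vs Seq2: 7
  Seq1 vs Seq3: 6
  Seq1 vs Seq4: 4
  Seq1 vs Seq5: 8
  Seq2 vs Seq3: 11
  Seq2 vs Seq4: 10
  Seq2 vs Seq5: 10
  Seq3 vs Seq4: 10
  Seq3 vs Seq5: 13
  Seq4 vs Seq5: 10
The smallest is 4, between Seq1 and Seq4.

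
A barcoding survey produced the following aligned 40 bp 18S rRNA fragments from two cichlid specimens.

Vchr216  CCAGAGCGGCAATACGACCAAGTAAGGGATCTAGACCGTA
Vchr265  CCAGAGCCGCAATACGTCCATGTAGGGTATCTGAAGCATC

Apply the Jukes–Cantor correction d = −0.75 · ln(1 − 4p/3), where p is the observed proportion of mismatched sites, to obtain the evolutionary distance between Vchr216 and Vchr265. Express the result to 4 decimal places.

The sequences differ at positions 8 (G/C), 17 (A/T), 21 (A/T), 25 (A/G), 28 (G/T), 33 (A/G), 34 (G/A), 36 (C/G), 38 (G/A), 40 (A/C).
p = 10/40 = 0.250000.
d = −0.75 · ln(1 − (4/3)·0.250000) = −0.75 · ln(0.666667) = −0.75 · (-0.405465) = 0.3041.

0.3041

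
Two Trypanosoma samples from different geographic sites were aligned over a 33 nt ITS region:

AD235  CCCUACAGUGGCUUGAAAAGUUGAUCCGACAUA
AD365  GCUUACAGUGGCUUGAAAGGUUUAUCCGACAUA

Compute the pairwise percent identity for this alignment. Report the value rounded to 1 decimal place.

87.9%

Differing sites — 1:C/G; 3:C/U; 19:A/G; 23:G/U.
29 of the 33 sites match, so the percent identity is 29/33 × 100 = 87.9%.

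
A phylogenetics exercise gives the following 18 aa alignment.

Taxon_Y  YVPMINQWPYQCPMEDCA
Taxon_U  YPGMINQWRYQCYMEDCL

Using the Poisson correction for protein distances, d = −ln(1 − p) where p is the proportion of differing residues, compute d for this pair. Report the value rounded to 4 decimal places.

0.3254

Differing sites — 2:V/P; 3:P/G; 9:P/R; 13:P/Y; 18:A/L.
p = 5/18 = 0.277778.
d = −ln(1 − 0.277778) = −ln(0.722222) = 0.3254.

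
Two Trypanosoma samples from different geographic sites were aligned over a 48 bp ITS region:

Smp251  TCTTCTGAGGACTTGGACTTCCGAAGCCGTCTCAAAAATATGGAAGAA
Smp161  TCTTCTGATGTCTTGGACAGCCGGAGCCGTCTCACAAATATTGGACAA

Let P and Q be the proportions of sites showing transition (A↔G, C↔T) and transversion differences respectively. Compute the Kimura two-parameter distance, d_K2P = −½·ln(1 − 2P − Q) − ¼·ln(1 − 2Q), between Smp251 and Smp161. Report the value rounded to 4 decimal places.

0.2164

The sequences differ at positions 9 (G/T, transversion), 11 (A/T, transversion), 19 (T/A, transversion), 20 (T/G, transversion), 24 (A/G, transition), 35 (A/C, transversion), 42 (G/T, transversion), 44 (A/G, transition), 46 (G/C, transversion).
Of the 9 differences, 2 transitions and 7 transversions over 48 sites: P = 2/48 = 0.041667, Q = 7/48 = 0.145833.
d = −0.5·ln(0.770833) − 0.25·ln(0.708334) = −0.5·(-0.260284) − 0.25·(-0.344840) = 0.2164.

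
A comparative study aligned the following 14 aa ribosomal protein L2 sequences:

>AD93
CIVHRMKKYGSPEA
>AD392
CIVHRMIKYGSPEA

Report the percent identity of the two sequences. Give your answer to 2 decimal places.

Differing sites — 7:K/I.
13 of the 14 sites match, so the percent identity is 13/14 × 100 = 92.86%.

92.86%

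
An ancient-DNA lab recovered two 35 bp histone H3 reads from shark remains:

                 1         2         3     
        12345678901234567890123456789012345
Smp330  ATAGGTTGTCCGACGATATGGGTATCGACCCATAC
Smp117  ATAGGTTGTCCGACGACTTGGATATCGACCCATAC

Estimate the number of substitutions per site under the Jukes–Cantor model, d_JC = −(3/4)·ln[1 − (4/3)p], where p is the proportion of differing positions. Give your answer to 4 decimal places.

Mismatches occur at site 17 (T/C), site 18 (A/T), site 22 (G/A).
p = 3/35 = 0.085714.
d = −0.75 · ln(1 − (4/3)·0.085714) = −0.75 · ln(0.885715) = −0.75 · (-0.121360) = 0.0910.

0.0910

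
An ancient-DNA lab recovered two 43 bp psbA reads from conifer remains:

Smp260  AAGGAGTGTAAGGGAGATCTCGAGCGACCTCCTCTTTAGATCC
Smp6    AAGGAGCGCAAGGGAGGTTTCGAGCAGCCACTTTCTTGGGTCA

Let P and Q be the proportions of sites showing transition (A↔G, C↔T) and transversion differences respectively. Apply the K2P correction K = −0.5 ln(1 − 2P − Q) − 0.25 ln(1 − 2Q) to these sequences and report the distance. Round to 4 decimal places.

0.4328

The sequences differ at positions 7 (T/C, transition), 9 (T/C, transition), 17 (A/G, transition), 19 (C/T, transition), 26 (G/A, transition), 27 (A/G, transition), 30 (T/A, transversion), 32 (C/T, transition), 34 (C/T, transition), 35 (T/C, transition), 38 (A/G, transition), 40 (A/G, transition), 43 (C/A, transversion).
Of the 13 differences, 11 transitions and 2 transversions over 43 sites: P = 11/43 = 0.255814, Q = 2/43 = 0.046512.
d = −0.5·ln(0.441860) − 0.25·ln(0.906976) = −0.5·(-0.816762) − 0.25·(-0.097639) = 0.4328.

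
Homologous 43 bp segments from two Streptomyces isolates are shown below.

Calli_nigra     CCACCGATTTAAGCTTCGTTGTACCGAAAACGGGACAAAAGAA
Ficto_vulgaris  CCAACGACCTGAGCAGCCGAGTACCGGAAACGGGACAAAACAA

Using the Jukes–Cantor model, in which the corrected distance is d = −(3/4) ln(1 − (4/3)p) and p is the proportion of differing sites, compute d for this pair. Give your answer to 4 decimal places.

0.3129

Mismatches occur at site 4 (C↔A), site 8 (T↔C), site 9 (T↔C), site 11 (A↔G), site 15 (T↔A), site 16 (T↔G), site 18 (G↔C), site 19 (T↔G), site 20 (T↔A), site 27 (A↔G), site 41 (G↔C).
p = 11/43 = 0.255814.
d = −0.75 · ln(1 − (4/3)·0.255814) = −0.75 · ln(0.658915) = −0.75 · (-0.417161) = 0.3129.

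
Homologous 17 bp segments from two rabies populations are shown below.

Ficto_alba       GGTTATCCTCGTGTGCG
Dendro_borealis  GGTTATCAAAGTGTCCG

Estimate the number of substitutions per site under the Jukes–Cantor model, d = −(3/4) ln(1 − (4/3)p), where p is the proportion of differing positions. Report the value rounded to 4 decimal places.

0.2824

Mismatches occur at site 8 (C→A), site 9 (T→A), site 10 (C→A), site 15 (G→C).
p = 4/17 = 0.235294.
d = −0.75 · ln(1 − (4/3)·0.235294) = −0.75 · ln(0.686275) = −0.75 · (-0.376477) = 0.2824.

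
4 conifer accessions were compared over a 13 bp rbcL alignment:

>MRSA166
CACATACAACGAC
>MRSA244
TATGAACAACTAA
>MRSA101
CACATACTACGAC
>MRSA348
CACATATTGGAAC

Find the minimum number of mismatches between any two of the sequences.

1

Pairwise Hamming distances:
  MRSA166 vs MRSA244: 6
  MRSA166 vs MRSA101: 1
  MRSA166 vs MRSA348: 5
  MRSA244 vs MRSA101: 7
  MRSA244 vs MRSA348: 10
  MRSA101 vs MRSA348: 4
The smallest is 1, between MRSA166 and MRSA101.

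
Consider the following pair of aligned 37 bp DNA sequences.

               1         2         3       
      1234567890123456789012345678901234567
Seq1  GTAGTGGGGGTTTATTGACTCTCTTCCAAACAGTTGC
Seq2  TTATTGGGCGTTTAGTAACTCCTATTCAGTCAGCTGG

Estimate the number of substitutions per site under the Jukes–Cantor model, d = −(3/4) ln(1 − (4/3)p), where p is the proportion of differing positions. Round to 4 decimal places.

0.4740

The sequences differ at positions 1 (G/T), 4 (G/T), 9 (G/C), 15 (T/G), 17 (G/A), 22 (T/C), 23 (C/T), 24 (T/A), 26 (C/T), 29 (A/G), 30 (A/T), 34 (T/C), 37 (C/G).
p = 13/37 = 0.351351.
d = −0.75 · ln(1 − (4/3)·0.351351) = −0.75 · ln(0.531532) = −0.75 · (-0.631992) = 0.4740.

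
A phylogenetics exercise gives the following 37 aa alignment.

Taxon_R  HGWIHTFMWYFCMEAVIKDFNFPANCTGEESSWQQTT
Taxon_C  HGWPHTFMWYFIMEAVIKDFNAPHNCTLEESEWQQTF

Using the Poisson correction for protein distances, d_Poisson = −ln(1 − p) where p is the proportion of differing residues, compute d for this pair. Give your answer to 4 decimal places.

Differing sites — 4:I/P; 12:C/I; 22:F/A; 24:A/H; 28:G/L; 32:S/E; 37:T/F.
p = 7/37 = 0.189189.
d = −ln(1 − 0.189189) = −ln(0.810811) = 0.2097.

0.2097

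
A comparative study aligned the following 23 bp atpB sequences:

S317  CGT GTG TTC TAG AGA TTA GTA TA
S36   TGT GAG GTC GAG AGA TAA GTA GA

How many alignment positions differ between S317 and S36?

The sequences differ at positions 1 (C/T), 5 (T/A), 7 (T/G), 10 (T/G), 17 (T/A), 22 (T/G).
That gives 6 mismatches out of 23 aligned sites, so the Hamming distance is 6.

6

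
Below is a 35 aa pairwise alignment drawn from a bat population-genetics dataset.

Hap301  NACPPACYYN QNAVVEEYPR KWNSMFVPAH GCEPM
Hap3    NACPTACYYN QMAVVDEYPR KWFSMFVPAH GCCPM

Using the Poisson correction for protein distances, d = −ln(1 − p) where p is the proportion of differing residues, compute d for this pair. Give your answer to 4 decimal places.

0.1542

Mismatches occur at site 5 (P↔T), site 12 (N↔M), site 16 (E↔D), site 23 (N↔F), site 33 (E↔C).
p = 5/35 = 0.142857.
d = −ln(1 − 0.142857) = −ln(0.857143) = 0.1542.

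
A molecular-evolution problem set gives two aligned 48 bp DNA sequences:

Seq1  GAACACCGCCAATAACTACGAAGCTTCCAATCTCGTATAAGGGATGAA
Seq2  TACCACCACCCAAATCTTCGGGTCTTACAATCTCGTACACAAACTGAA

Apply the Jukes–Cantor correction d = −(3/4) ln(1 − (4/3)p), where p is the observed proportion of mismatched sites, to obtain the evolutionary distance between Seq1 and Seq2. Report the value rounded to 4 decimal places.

Differing sites — 1:G/T; 3:A/C; 8:G/A; 11:A/C; 13:T/A; 15:A/T; 18:A/T; 21:A/G; 22:A/G; 23:G/T; 27:C/A; 38:T/C; 40:A/C; 41:G/A; 42:G/A; 43:G/A; 44:A/C.
p = 17/48 = 0.354167.
d = −0.75 · ln(1 − (4/3)·0.354167) = −0.75 · ln(0.527777) = −0.75 · (-0.639081) = 0.4793.

0.4793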